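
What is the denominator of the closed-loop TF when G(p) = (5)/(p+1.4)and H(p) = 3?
Characteristic poly = G_den * H_den + G_num * H_num = (p + 1.4) + (15) = p + 16.4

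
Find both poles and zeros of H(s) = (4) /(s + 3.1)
Set denominator = 0: s + 3.1 = 0 → Poles: -3.1
Numerator is a nonzero constant (4) → Zeros: none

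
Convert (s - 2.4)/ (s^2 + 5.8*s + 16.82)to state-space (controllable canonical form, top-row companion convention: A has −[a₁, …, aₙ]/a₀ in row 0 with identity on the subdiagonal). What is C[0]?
Reachable canonical form: C = numerator coefficients (right-aligned, zero-padded to length n).
num = s - 2.4, C = [[1, -2.4]].
C[0] = 1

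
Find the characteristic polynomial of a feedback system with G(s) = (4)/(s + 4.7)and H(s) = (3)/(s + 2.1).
Characteristic poly = G_den * H_den + G_num * H_num = (s^2 + 6.8*s + 9.87) + (12) = s^2 + 6.8*s + 21.87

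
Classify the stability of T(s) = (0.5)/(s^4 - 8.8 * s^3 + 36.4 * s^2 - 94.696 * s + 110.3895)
Denominator: s^4 - 8.8*s^3 + 36.4*s^2 - 94.696*s + 110.3895 = (s - 2.7)(s - 3.7)(s^2 - 2.4*s + 11.05). Poles: 1.2 + 3.1j, 1.2 - 3.1j, 2.7, 3.7. Unstable (4 pole(s) in RHP)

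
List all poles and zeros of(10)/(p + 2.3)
Set denominator = 0: p + 2.3 = 0 → Poles: -2.3
Numerator is a nonzero constant (10) → Zeros: none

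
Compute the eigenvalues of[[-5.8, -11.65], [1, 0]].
Eigenvalues solve det(λI - A) = 0.
Characteristic polynomial: λ^2 + 5.8*λ + 11.65 = 0.
Roots: -2.9 + 1.8j, -2.9 - 1.8j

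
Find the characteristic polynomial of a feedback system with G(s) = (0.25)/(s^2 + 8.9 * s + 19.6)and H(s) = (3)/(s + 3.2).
Characteristic poly = G_den * H_den + G_num * H_num = (s^3 + 12.1*s^2 + 48.08*s + 62.72) + (0.75) = s^3 + 12.1*s^2 + 48.08*s + 63.47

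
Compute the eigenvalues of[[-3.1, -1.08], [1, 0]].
Eigenvalues solve det(λI - A) = 0.
Characteristic polynomial: λ^2 + 3.1*λ + 1.08 = 0.
Factor: (λ + 2.7)(λ + 0.4) = 0.
Roots: -0.4, -2.7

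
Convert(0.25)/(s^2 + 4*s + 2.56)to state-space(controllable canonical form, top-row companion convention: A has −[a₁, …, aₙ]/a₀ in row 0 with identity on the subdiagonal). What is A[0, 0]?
Reachable canonical form for den = s^2 + 4*s + 2.56: top row of A = -[a₁,a₂,...,aₙ]/a₀, ones on the subdiagonal, zeros elsewhere.
A = [[-4, -2.56], [1, 0]].
A[0,0] = -4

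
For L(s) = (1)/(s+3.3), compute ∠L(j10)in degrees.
Substitute s = j*10: L(j10) = 0.0297592 - 0.0901795j.
∠L(j10) = atan2(Im, Re) = atan2(-0.0901795, 0.0297592) = -71.74°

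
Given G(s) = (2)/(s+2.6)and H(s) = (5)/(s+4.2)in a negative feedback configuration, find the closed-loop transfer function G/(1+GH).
Closed-loop T = G/(1+GH).
Numerator: G_num * H_den = 2*s + 8.4.
Denominator: G_den * H_den + G_num * H_num = (s^2 + 6.8*s + 10.92) + (10) = s^2 + 6.8*s + 20.92.
T(s) = (2*s + 8.4)/(s^2 + 6.8*s + 20.92)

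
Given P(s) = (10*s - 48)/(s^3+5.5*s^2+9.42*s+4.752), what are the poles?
Set denominator = 0: s^3 + 5.5*s^2 + 9.42*s + 4.752 = (s + 2.4)(s + 2.2)(s + 0.9) = 0 → Poles: -0.9, -2.2, -2.4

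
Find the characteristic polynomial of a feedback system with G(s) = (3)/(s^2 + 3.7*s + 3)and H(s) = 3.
Characteristic poly = G_den * H_den + G_num * H_num = (s^2 + 3.7*s + 3) + (9) = s^2 + 3.7*s + 12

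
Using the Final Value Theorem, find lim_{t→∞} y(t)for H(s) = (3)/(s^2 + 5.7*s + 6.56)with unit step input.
FVT: lim_{t→∞} y(t) = lim_{s→0} s*Y(s) where Y(s) = H(s)/s.
= lim_{s→0} H(s) = H(0) = num(0)/den(0) = 3/6.56 = 0.4573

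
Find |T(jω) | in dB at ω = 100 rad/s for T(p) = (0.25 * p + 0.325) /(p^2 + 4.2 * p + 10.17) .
Substitute p = j*100: T(j100) = 7.25526e-05 - 0.00249949j.
|T(j100)| = sqrt(Re² + Im²) = 0.002501.
20*log₁₀(0.002501) = -52.04 dB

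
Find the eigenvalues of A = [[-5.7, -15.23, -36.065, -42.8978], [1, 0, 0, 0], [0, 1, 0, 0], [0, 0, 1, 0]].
Eigenvalues solve det(λI - A) = 0.
Characteristic polynomial: λ^4 + 5.7*λ^3 + 15.23*λ^2 + 36.065*λ + 42.8978 = 0.
Factor: (λ + 3.1)(λ + 2.2)(λ^2 + 0.4*λ + 6.29) = 0.
Roots: -0.2 + 2.5j, -0.2 - 2.5j, -2.2, -3.1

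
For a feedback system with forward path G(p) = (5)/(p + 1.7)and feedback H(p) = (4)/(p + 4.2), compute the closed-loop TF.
Closed-loop T = G/(1+GH).
Numerator: G_num * H_den = 5*p + 21.
Denominator: G_den * H_den + G_num * H_num = (p^2 + 5.9*p + 7.14) + (20) = p^2 + 5.9*p + 27.14.
T(p) = (5*p + 21)/(p^2 + 5.9*p + 27.14)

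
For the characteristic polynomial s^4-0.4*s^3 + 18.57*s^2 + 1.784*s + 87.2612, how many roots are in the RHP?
s^4 - 0.4*s^3 + 18.57*s^2 + 1.784*s + 87.2612 = (s^2 - 1.2*s + 12.61)(s^2 + 0.8*s + 6.92). Poles: -0.4 + 2.6j, -0.4 - 2.6j, 0.6 + 3.5j, 0.6 - 3.5j. RHP poles (Re>0): 2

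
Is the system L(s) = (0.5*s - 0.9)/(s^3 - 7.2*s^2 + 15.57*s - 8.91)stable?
Denominator: s^3 - 7.2*s^2 + 15.57*s - 8.91 = (s - 0.9)(s - 3)(s - 3.3). Poles: 0.9, 3, 3.3. All Re(p)<0: No (unstable)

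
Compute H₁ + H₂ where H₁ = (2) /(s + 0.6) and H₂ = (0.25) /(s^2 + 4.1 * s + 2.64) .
Parallel: H = H₁ + H₂ = (n₁·d₂ + n₂·d₁)/(d₁·d₂).
n₁·d₂ = 2*s^2 + 8.2*s + 5.28. n₂·d₁ = 0.25*s + 0.15. Sum = 2*s^2 + 8.45*s + 5.43. d₁·d₂ = s^3 + 4.7*s^2 + 5.1*s + 1.584.
H(s) = (2*s^2 + 8.45*s + 5.43)/(s^3 + 4.7*s^2 + 5.1*s + 1.584)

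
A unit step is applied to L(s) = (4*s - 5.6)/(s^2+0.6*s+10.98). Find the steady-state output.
FVT: lim_{t→∞} y(t) = lim_{s→0} s*Y(s) where Y(s) = L(s)/s.
= lim_{s→0} L(s) = L(0) = num(0)/den(0) = -5.6/10.98 = -0.51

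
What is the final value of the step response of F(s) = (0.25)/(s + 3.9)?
FVT: lim_{t→∞} y(t) = lim_{s→0} s*Y(s) where Y(s) = F(s)/s.
= lim_{s→0} F(s) = F(0) = num(0)/den(0) = 0.25/3.9 = 0.0641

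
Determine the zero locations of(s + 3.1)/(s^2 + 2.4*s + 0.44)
Set numerator = 0: s + 3.1 = 0 → Zeros: -3.1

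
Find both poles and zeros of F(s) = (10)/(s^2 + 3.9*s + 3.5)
Set denominator = 0: s^2 + 3.9*s + 3.5 = (s + 2.5)(s + 1.4) = 0 → Poles: -1.4, -2.5
Numerator is a nonzero constant (10) → Zeros: none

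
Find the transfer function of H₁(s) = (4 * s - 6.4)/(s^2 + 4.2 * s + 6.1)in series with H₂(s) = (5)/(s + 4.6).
Series: H = H₁ · H₂ = (n₁·n₂)/(d₁·d₂).
Num: n₁·n₂ = 20*s - 32. Den: d₁·d₂ = s^3 + 8.8*s^2 + 25.42*s + 28.06.
H(s) = (20*s - 32)/(s^3 + 8.8*s^2 + 25.42*s + 28.06)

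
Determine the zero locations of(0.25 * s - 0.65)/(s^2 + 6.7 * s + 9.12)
Set numerator = 0: 0.25*s - 0.65 = 0 → Zeros: 2.6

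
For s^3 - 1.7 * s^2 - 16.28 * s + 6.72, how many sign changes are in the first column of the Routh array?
Routh array:
s^3: [1, -16.28]; s^2: [-1.7, 6.72]; s^1: [-12.3271]; s^0: [6.72]
First column: [1, -1.7, -12.3271, 6.72]. Sign changes = 2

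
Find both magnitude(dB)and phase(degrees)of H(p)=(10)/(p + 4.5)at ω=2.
Substitute p = j*2: H(j2) = 1.85567 - 0.824742j.
|H| = 20*log₁₀(sqrt(Re²+Im²)) = 6.15 dB.
∠H = atan2(Im, Re) = -23.96°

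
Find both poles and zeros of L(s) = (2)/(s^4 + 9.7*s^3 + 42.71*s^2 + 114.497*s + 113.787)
Set denominator = 0: s^4 + 9.7*s^3 + 42.71*s^2 + 114.497*s + 113.787 = (s + 4.7)(s + 1.8)(s^2 + 3.2*s + 13.45) = 0 → Poles: -1.6 + 3.3j, -1.6 - 3.3j, -1.8, -4.7
Numerator is a nonzero constant (2) → Zeros: none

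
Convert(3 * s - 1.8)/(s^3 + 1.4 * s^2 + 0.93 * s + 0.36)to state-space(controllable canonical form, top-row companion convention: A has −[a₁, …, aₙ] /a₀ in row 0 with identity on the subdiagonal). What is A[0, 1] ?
Reachable canonical form for den = s^3 + 1.4*s^2 + 0.93*s + 0.36: top row of A = -[a₁,a₂,...,aₙ]/a₀, ones on the subdiagonal, zeros elsewhere.
A = [[-1.4, -0.93, -0.36], [1, 0, 0], [0, 1, 0]].
A[0,1] = -0.93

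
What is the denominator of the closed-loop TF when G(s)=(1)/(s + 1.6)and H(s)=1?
Characteristic poly = G_den * H_den + G_num * H_num = (s + 1.6) + (1) = s + 2.6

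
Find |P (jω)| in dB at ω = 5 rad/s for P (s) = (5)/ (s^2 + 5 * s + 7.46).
Substitute s = j*5: P(j5) = -0.094033 - 0.134026j.
|P(j5)| = sqrt(Re² + Im²) = 0.1637.
20*log₁₀(0.1637) = -15.72 dB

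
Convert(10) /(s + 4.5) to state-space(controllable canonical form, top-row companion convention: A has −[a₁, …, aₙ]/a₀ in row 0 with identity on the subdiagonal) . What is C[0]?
Reachable canonical form: C = numerator coefficients (right-aligned, zero-padded to length n).
num = 10, C = [[10]].
C[0] = 10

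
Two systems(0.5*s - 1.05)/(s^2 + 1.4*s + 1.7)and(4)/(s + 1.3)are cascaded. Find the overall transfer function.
Series: H = H₁ · H₂ = (n₁·n₂)/(d₁·d₂).
Num: n₁·n₂ = 2*s - 4.2. Den: d₁·d₂ = s^3 + 2.7*s^2 + 3.52*s + 2.21.
H(s) = (2*s - 4.2)/(s^3 + 2.7*s^2 + 3.52*s + 2.21)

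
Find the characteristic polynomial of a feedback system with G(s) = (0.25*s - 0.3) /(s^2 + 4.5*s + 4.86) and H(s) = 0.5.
Characteristic poly = G_den * H_den + G_num * H_num = (s^2 + 4.5*s + 4.86) + (0.125*s - 0.15) = s^2 + 4.625*s + 4.71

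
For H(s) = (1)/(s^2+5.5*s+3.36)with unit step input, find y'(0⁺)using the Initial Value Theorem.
IVT: y'(0⁺) = lim_{s→∞} s²·Y(s) = lim_{s→∞} s·H(s).
deg(num) = 0, deg(den) = 2, relative degree = 2 ≥ 2, so s·H(s) → 0. Initial slope = 0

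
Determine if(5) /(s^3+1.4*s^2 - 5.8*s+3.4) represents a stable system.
Denominator: s^3 + 1.4*s^2 - 5.8*s + 3.4 = (s - 1)(s - 1)(s + 3.4). Poles: -3.4, 1, 1. All Re(p)<0: No (unstable)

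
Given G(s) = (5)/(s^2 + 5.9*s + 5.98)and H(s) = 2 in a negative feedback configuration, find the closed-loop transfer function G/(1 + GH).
Closed-loop T = G/(1+GH).
Numerator: G_num * H_den = 5.
Denominator: G_den * H_den + G_num * H_num = (s^2 + 5.9*s + 5.98) + (10) = s^2 + 5.9*s + 15.98.
T(s) = (5)/(s^2 + 5.9*s + 15.98)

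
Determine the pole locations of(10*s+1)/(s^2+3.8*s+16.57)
Set denominator = 0: s^2 + 3.8*s + 16.57 = 0 → Poles: -1.9 + 3.6j, -1.9 - 3.6j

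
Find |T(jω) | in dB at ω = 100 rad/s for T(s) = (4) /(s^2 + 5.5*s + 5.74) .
Substitute s = j*100: T(j100) = -0.000399021 - 2.19588e-05j.
|T(j100)| = sqrt(Re² + Im²) = 0.0003996.
20*log₁₀(0.0003996) = -67.97 dB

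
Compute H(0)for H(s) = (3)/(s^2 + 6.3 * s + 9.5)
DC gain = H(0) = num(0)/den(0) = 3/9.5 = 0.3158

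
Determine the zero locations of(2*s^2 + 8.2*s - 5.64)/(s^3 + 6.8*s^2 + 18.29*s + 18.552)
Set numerator = 0: 2*s^2 + 8.2*s - 5.64 = 2*(s + 4.7)(s - 0.6) = 0 → Zeros: -4.7, 0.6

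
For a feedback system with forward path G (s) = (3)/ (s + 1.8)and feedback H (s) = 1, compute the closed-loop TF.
Closed-loop T = G/(1+GH).
Numerator: G_num * H_den = 3.
Denominator: G_den * H_den + G_num * H_num = (s + 1.8) + (3) = s + 4.8.
T(s) = (3)/(s + 4.8)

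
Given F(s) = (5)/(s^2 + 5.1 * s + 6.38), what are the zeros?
Numerator is a nonzero constant (5) → Zeros: none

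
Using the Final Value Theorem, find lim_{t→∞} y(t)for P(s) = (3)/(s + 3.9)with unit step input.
FVT: lim_{t→∞} y(t) = lim_{s→0} s*Y(s) where Y(s) = P(s)/s.
= lim_{s→0} P(s) = P(0) = num(0)/den(0) = 3/3.9 = 0.7692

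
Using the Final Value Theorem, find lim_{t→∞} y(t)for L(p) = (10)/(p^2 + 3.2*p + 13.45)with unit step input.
FVT: lim_{t→∞} y(t) = lim_{p→0} p*Y(p) where Y(p) = L(p)/p.
= lim_{p→0} L(p) = L(0) = num(0)/den(0) = 10/13.45 = 0.7435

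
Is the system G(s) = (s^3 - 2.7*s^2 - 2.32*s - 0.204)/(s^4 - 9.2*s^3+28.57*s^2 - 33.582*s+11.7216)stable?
Denominator: s^4 - 9.2*s^3 + 28.57*s^2 - 33.582*s + 11.7216 = (s - 3.7)(s - 0.6)(s - 1.6)(s - 3.3). Poles: 0.6, 1.6, 3.3, 3.7. All Re(p)<0: No (unstable)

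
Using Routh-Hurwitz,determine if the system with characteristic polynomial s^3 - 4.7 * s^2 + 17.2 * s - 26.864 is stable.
Routh array:
s^3: [1, 17.2]; s^2: [-4.7, -26.864]; s^1: [11.4843]; s^0: [-26.864]
First column: [1, -4.7, 11.4843, -26.864]. Sign changes = 3.
No, unstable (3 RHP root(s))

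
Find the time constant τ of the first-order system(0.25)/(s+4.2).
First-order system: τ = -1/pole. Pole = -4.2. τ = -1/(-4.2) = 0.2381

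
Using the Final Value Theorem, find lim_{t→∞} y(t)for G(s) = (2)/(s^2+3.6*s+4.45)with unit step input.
FVT: lim_{t→∞} y(t) = lim_{s→0} s*Y(s) where Y(s) = G(s)/s.
= lim_{s→0} G(s) = G(0) = num(0)/den(0) = 2/4.45 = 0.4494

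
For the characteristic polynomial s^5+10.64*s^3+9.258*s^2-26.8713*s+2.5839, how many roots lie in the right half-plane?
Factor: s^5 + 10.64*s^3 + 9.258*s^2 - 26.8713*s + 2.5839 = (s - 0.1)(s + 1.8)(s - 1.1)(s^2 - 0.6*s + 13.05).
Roots: -1.8, 0.1, 0.3 + 3.6j, 0.3 - 3.6j, 1.1.
RHP roots (Re>0): 4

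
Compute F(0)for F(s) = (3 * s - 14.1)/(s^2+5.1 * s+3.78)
DC gain = F(0) = num(0)/den(0) = -14.1/3.78 = -3.73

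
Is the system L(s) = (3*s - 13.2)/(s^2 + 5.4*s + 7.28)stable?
Denominator: s^2 + 5.4*s + 7.28 = (s + 2.8)(s + 2.6). Poles: -2.6, -2.8. All Re(p)<0: Yes (stable)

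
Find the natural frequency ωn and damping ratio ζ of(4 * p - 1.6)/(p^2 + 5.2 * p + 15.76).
Underdamped: complex pole -2.6 + 3j. ωn = |pole| = 3.97, ζ = -Re(pole)/ωn = 0.6549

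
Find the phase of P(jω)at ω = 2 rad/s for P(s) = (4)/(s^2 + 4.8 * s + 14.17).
Substitute s = j*2: P(j2) = 0.207987 - 0.19633j.
∠P(j2) = atan2(Im, Re) = atan2(-0.19633, 0.207987) = -43.35°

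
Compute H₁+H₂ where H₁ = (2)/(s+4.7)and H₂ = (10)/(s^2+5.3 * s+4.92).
Parallel: H = H₁ + H₂ = (n₁·d₂ + n₂·d₁)/(d₁·d₂).
n₁·d₂ = 2*s^2 + 10.6*s + 9.84. n₂·d₁ = 10*s + 47. Sum = 2*s^2 + 20.6*s + 56.84. d₁·d₂ = s^3 + 10*s^2 + 29.83*s + 23.124.
H(s) = (2*s^2 + 20.6*s + 56.84)/(s^3 + 10*s^2 + 29.83*s + 23.124)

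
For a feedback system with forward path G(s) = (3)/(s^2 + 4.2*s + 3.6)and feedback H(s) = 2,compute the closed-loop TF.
Closed-loop T = G/(1+GH).
Numerator: G_num * H_den = 3.
Denominator: G_den * H_den + G_num * H_num = (s^2 + 4.2*s + 3.6) + (6) = s^2 + 4.2*s + 9.6.
T(s) = (3)/(s^2 + 4.2*s + 9.6)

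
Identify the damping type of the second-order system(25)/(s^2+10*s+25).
Standard form: ωn²/(s²+2ζωn·s+ωn²) gives ωn=5, ζ=1.
Critically damped (ζ = 1)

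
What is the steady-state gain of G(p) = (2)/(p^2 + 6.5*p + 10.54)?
DC gain = G(0) = num(0)/den(0) = 2/10.54 = 0.1898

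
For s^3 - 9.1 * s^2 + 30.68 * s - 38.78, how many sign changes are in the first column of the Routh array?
Routh array:
s^3: [1, 30.68]; s^2: [-9.1, -38.78]; s^1: [26.4185]; s^0: [-38.78]
First column: [1, -9.1, 26.4185, -38.78]. Sign changes = 3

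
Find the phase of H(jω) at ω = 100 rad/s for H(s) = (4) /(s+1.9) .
Substitute s = j*100: H(j100) = 0.000759726 - 0.0399856j.
∠H(j100) = atan2(Im, Re) = atan2(-0.0399856, 0.000759726) = -88.91°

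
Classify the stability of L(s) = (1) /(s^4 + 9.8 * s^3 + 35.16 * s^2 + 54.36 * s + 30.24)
Denominator: s^4 + 9.8*s^3 + 35.16*s^2 + 54.36*s + 30.24 = (s + 1.4)(s + 3)(s + 3)(s + 2.4). Poles: -1.4, -2.4, -3, -3. Stable (all poles in LHP)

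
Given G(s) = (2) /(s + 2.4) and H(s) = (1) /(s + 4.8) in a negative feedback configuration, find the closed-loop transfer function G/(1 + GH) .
Closed-loop T = G/(1+GH).
Numerator: G_num * H_den = 2*s + 9.6.
Denominator: G_den * H_den + G_num * H_num = (s^2 + 7.2*s + 11.52) + (2) = s^2 + 7.2*s + 13.52.
T(s) = (2*s + 9.6)/(s^2 + 7.2*s + 13.52)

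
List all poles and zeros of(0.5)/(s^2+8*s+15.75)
Set denominator = 0: s^2 + 8*s + 15.75 = (s + 4.5)(s + 3.5) = 0 → Poles: -3.5, -4.5
Numerator is a nonzero constant (0.5) → Zeros: none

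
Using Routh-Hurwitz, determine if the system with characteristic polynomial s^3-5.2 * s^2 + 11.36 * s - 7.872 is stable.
Routh array:
s^3: [1, 11.36]; s^2: [-5.2, -7.872]; s^1: [9.84615]; s^0: [-7.872]
First column: [1, -5.2, 9.84615, -7.872]. Sign changes = 3.
No, unstable (3 RHP root(s))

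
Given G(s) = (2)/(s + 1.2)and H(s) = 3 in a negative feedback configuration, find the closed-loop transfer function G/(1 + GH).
Closed-loop T = G/(1+GH).
Numerator: G_num * H_den = 2.
Denominator: G_den * H_den + G_num * H_num = (s + 1.2) + (6) = s + 7.2.
T(s) = (2)/(s + 7.2)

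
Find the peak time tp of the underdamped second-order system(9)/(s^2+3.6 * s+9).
Standard form: ωn²/(s²+2ζωn·s+ωn²) → ωn = 3, ζ = 0.6.
ωd = ωn·√(1-ζ²) = 3·√(1-0.6²) = 2.4.
tp = π/ωd = π/2.4 = 1.309 s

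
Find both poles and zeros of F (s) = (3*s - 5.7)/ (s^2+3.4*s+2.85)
Set denominator = 0: s^2 + 3.4*s + 2.85 = (s + 1.9)(s + 1.5) = 0 → Poles: -1.5, -1.9
Set numerator = 0: 3*s - 5.7 = 0 → Zeros: 1.9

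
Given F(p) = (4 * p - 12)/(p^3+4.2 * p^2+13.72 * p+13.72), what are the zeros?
Set numerator = 0: 4*p - 12 = 0 → Zeros: 3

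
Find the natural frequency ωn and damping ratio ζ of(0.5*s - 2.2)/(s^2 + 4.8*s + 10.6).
Underdamped: complex pole -2.4 + 2.2j. ωn = |pole| = 3.256, ζ = -Re(pole)/ωn = 0.7372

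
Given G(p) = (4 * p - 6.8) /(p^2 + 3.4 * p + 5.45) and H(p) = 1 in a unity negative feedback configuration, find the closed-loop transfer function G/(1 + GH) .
Closed-loop T = G/(1+GH).
Numerator: G_num * H_den = 4*p - 6.8.
Denominator: G_den * H_den + G_num * H_num = (p^2 + 3.4*p + 5.45) + (4*p - 6.8) = p^2 + 7.4*p - 1.35.
T(p) = (4*p - 6.8)/(p^2 + 7.4*p - 1.35)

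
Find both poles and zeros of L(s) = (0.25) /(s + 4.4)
Set denominator = 0: s + 4.4 = 0 → Poles: -4.4
Numerator is a nonzero constant (0.25) → Zeros: none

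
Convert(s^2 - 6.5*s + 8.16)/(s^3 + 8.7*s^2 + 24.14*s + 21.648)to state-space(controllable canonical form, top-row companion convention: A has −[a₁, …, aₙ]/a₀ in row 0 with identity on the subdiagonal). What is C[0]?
Reachable canonical form: C = numerator coefficients (right-aligned, zero-padded to length n).
num = s^2 - 6.5*s + 8.16, C = [[1, -6.5, 8.16]].
C[0] = 1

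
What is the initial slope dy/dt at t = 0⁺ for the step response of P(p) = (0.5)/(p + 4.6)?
IVT: y'(0⁺) = lim_{p→∞} p²·Y(p) = lim_{p→∞} p·P(p).
deg(num) = 0, deg(den) = 1, relative degree = 1, so p·P(p) → (leading num)/(leading den) = 0.5/1 = 0.5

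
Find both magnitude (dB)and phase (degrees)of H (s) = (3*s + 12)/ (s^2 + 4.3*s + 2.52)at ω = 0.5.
Substitute s = j*0.5: H(j0.5) = 3.1165 - 2.29095j.
|H| = 20*log₁₀(sqrt(Re²+Im²)) = 11.75 dB.
∠H = atan2(Im, Re) = -36.32°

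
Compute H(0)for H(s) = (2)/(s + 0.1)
DC gain = H(0) = num(0)/den(0) = 2/0.1 = 20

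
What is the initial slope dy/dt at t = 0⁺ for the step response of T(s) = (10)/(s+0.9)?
IVT: y'(0⁺) = lim_{s→∞} s²·Y(s) = lim_{s→∞} s·T(s).
deg(num) = 0, deg(den) = 1, relative degree = 1, so s·T(s) → (leading num)/(leading den) = 10/1 = 10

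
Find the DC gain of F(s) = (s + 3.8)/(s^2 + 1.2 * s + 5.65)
DC gain = F(0) = num(0)/den(0) = 3.8/5.65 = 0.6726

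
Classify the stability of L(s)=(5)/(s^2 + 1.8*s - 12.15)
Denominator: s^2 + 1.8*s - 12.15 = (s - 2.7)(s + 4.5). Poles: -4.5, 2.7. Unstable (1 pole(s) in RHP)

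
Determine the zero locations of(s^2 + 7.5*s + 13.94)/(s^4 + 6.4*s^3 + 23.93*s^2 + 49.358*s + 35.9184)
Set numerator = 0: s^2 + 7.5*s + 13.94 = (s + 4.1)(s + 3.4) = 0 → Zeros: -3.4, -4.1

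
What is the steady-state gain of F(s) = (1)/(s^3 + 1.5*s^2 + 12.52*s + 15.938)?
DC gain = F(0) = num(0)/den(0) = 1/15.938 = 0.06274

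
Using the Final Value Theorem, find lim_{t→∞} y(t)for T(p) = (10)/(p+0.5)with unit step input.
FVT: lim_{t→∞} y(t) = lim_{p→0} p*Y(p) where Y(p) = T(p)/p.
= lim_{p→0} T(p) = T(0) = num(0)/den(0) = 10/0.5 = 20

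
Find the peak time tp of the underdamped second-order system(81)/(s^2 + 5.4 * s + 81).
Standard form: ωn²/(s²+2ζωn·s+ωn²) → ωn = 9, ζ = 0.3.
ωd = ωn·√(1-ζ²) = 9·√(1-0.3²) = 8.585.
tp = π/ωd = π/8.585 = 0.3659 s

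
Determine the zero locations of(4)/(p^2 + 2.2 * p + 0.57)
Numerator is a nonzero constant (4) → Zeros: none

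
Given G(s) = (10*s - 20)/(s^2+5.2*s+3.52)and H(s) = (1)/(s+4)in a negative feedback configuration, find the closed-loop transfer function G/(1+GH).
Closed-loop T = G/(1+GH).
Numerator: G_num * H_den = 10*s^2 + 20*s - 80.
Denominator: G_den * H_den + G_num * H_num = (s^3 + 9.2*s^2 + 24.32*s + 14.08) + (10*s - 20) = s^3 + 9.2*s^2 + 34.32*s - 5.92.
T(s) = (10*s^2 + 20*s - 80)/(s^3 + 9.2*s^2 + 34.32*s - 5.92)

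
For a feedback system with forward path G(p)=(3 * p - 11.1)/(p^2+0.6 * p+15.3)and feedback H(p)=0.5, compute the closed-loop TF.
Closed-loop T = G/(1+GH).
Numerator: G_num * H_den = 3*p - 11.1.
Denominator: G_den * H_den + G_num * H_num = (p^2 + 0.6*p + 15.3) + (1.5*p - 5.55) = p^2 + 2.1*p + 9.75.
T(p) = (3*p - 11.1)/(p^2 + 2.1*p + 9.75)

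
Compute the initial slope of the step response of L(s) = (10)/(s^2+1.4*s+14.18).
IVT: y'(0⁺) = lim_{s→∞} s²·Y(s) = lim_{s→∞} s·L(s).
deg(num) = 0, deg(den) = 2, relative degree = 2 ≥ 2, so s·L(s) → 0. Initial slope = 0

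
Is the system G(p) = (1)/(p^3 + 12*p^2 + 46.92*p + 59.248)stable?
Denominator: p^3 + 12*p^2 + 46.92*p + 59.248 = (p + 2.8)(p + 4.6)(p + 4.6). Poles: -2.8, -4.6, -4.6. All Re(p)<0: Yes (stable)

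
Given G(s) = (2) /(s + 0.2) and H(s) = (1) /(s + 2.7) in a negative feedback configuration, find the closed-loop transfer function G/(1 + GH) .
Closed-loop T = G/(1+GH).
Numerator: G_num * H_den = 2*s + 5.4.
Denominator: G_den * H_den + G_num * H_num = (s^2 + 2.9*s + 0.54) + (2) = s^2 + 2.9*s + 2.54.
T(s) = (2*s + 5.4)/(s^2 + 2.9*s + 2.54)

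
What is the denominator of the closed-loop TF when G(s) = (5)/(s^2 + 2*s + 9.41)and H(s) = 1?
Characteristic poly = G_den * H_den + G_num * H_num = (s^2 + 2*s + 9.41) + (5) = s^2 + 2*s + 14.41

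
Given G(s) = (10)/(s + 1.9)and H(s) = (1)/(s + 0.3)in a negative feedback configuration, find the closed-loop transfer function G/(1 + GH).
Closed-loop T = G/(1+GH).
Numerator: G_num * H_den = 10*s + 3.
Denominator: G_den * H_den + G_num * H_num = (s^2 + 2.2*s + 0.57) + (10) = s^2 + 2.2*s + 10.57.
T(s) = (10*s + 3)/(s^2 + 2.2*s + 10.57)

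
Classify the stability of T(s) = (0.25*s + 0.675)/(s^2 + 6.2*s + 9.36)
Denominator: s^2 + 6.2*s + 9.36 = (s + 3.6)(s + 2.6). Poles: -2.6, -3.6. Stable (all poles in LHP)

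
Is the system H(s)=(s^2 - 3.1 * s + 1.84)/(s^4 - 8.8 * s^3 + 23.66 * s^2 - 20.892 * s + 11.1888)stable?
Denominator: s^4 - 8.8*s^3 + 23.66*s^2 - 20.892*s + 11.1888 = (s - 3.6)(s - 4.2)(s^2 - s + 0.74). Poles: 0.5 + 0.7j, 0.5 - 0.7j, 3.6, 4.2. All Re(p)<0: No (unstable)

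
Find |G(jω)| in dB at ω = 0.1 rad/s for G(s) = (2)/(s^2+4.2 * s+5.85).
Substitute s = j*0.1: G(j0.1) = 0.340704 - 0.0245027j.
|G(j0.1)| = sqrt(Re² + Im²) = 0.3416.
20*log₁₀(0.3416) = -9.33 dB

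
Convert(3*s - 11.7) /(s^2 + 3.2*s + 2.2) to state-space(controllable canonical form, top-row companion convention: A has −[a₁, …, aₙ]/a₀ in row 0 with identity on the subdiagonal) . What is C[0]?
Reachable canonical form: C = numerator coefficients (right-aligned, zero-padded to length n).
num = 3*s - 11.7, C = [[3, -11.7]].
C[0] = 3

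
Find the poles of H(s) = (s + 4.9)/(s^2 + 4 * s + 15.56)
Set denominator = 0: s^2 + 4*s + 15.56 = 0 → Poles: -2 + 3.4j, -2 - 3.4j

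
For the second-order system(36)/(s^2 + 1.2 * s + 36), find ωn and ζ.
Standard form: ωn²/(s²+2ζωn·s+ωn²).
const=36=ωn² → ωn=6, s coeff=1.2=2ζωn → ζ=0.1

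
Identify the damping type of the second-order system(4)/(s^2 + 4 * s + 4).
Standard form: ωn²/(s²+2ζωn·s+ωn²) gives ωn=2, ζ=1.
Critically damped (ζ = 1)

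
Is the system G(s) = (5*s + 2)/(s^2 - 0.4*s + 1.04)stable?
Denominator: s^2 - 0.4*s + 1.04. Poles: 0.2 + 1j, 0.2 - 1j. All Re(p)<0: No (unstable)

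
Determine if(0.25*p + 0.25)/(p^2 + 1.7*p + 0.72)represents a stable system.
Denominator: p^2 + 1.7*p + 0.72 = (p + 0.8)(p + 0.9). Poles: -0.8, -0.9. All Re(p)<0: Yes (stable)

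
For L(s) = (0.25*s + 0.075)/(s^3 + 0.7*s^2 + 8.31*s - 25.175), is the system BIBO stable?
Denominator: s^3 + 0.7*s^2 + 8.31*s - 25.175 = (s - 1.9)(s^2 + 2.6*s + 13.25). Poles: -1.3 + 3.4j, -1.3 - 3.4j, 1.9. All Re(p)<0: No (unstable)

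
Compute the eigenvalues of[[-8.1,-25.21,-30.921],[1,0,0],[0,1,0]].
Eigenvalues solve det(λI - A) = 0.
Characteristic polynomial: λ^3 + 8.1*λ^2 + 25.21*λ + 30.921 = 0.
Factor: (λ + 3.3)(λ^2 + 4.8*λ + 9.37) = 0.
Roots: -2.4 + 1.9j, -2.4 - 1.9j, -3.3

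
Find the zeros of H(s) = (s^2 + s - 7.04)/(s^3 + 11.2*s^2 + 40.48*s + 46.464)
Set numerator = 0: s^2 + s - 7.04 = (s - 2.2)(s + 3.2) = 0 → Zeros: -3.2, 2.2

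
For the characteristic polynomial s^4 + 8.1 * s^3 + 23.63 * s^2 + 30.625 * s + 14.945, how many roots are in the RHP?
s^4 + 8.1*s^3 + 23.63*s^2 + 30.625*s + 14.945 = (s + 1.4)(s + 3.5)(s^2 + 3.2*s + 3.05). Poles: -1.4, -1.6 + 0.7j, -1.6 - 0.7j, -3.5. RHP poles (Re>0): 0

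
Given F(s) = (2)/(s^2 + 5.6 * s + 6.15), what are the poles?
Set denominator = 0: s^2 + 5.6*s + 6.15 = (s + 1.5)(s + 4.1) = 0 → Poles: -1.5, -4.1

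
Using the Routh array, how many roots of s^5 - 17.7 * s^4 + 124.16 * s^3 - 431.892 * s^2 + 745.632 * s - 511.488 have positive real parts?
Routh array:
s^5: [1, 124.16, 745.632]; s^4: [-17.7, -431.892, -511.488]; s^3: [99.7593, 716.734]; s^2: [-304.724, -511.488]; s^1: [549.285]; s^0: [-511.488]
First column: [1, -17.7, 99.7593, -304.724, 549.285, -511.488]. Sign changes = RHP roots = 5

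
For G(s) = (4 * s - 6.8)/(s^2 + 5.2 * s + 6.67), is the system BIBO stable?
Denominator: s^2 + 5.2*s + 6.67 = (s + 2.9)(s + 2.3). Poles: -2.3, -2.9. All Re(p)<0: Yes (stable)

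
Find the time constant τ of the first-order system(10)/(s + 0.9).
First-order system: τ = -1/pole. Pole = -0.9. τ = -1/(-0.9) = 1.111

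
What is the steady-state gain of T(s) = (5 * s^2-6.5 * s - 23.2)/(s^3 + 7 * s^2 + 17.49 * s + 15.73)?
DC gain = T(0) = num(0)/den(0) = -23.2/15.73 = -1.475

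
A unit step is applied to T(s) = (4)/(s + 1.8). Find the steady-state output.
FVT: lim_{t→∞} y(t) = lim_{s→0} s*Y(s) where Y(s) = T(s)/s.
= lim_{s→0} T(s) = T(0) = num(0)/den(0) = 4/1.8 = 2.222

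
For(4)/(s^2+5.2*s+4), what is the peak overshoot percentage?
Standard form: ωn²/(s²+2ζωn·s+ωn²) → ωn = 2, ζ = 1.3.
ζ ≥ 1, so the response is non-oscillatory: peak overshoot = 0%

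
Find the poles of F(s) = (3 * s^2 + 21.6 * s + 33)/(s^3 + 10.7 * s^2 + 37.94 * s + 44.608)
Set denominator = 0: s^3 + 10.7*s^2 + 37.94*s + 44.608 = (s + 3.2)(s + 4.1)(s + 3.4) = 0 → Poles: -3.2, -3.4, -4.1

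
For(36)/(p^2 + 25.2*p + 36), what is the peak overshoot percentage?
Standard form: ωn²/(p²+2ζωn·p+ωn²) → ωn = 6, ζ = 2.1.
ζ ≥ 1, so the response is non-oscillatory: peak overshoot = 0%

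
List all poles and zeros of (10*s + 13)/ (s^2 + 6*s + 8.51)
Set denominator = 0: s^2 + 6*s + 8.51 = (s + 3.7)(s + 2.3) = 0 → Poles: -2.3, -3.7
Set numerator = 0: 10*s + 13 = 0 → Zeros: -1.3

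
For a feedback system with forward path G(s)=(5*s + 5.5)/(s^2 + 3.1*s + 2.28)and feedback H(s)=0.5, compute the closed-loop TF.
Closed-loop T = G/(1+GH).
Numerator: G_num * H_den = 5*s + 5.5.
Denominator: G_den * H_den + G_num * H_num = (s^2 + 3.1*s + 2.28) + (2.5*s + 2.75) = s^2 + 5.6*s + 5.03.
T(s) = (5*s + 5.5)/(s^2 + 5.6*s + 5.03)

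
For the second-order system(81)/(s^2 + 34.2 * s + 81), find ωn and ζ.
Standard form: ωn²/(s²+2ζωn·s+ωn²).
const=81=ωn² → ωn=9, s coeff=34.2=2ζωn → ζ=1.9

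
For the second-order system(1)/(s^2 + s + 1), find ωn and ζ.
Standard form: ωn²/(s²+2ζωn·s+ωn²).
const=1=ωn² → ωn=1, s coeff=1=2ζωn → ζ=0.5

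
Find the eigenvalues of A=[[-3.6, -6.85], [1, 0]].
Eigenvalues solve det(λI - A) = 0.
Characteristic polynomial: λ^2 + 3.6*λ + 6.85 = 0.
Roots: -1.8 + 1.9j, -1.8 - 1.9j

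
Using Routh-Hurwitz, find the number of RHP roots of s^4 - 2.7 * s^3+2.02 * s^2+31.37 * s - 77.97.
Routh array:
s^4: [1, 2.02, -77.97]; s^3: [-2.7, 31.37]; s^2: [13.6385, -77.97]; s^1: [15.9344]; s^0: [-77.97]
First column: [1, -2.7, 13.6385, 15.9344, -77.97]. Sign changes = RHP roots = 3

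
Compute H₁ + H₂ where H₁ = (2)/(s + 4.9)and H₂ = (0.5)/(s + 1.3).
Parallel: H = H₁ + H₂ = (n₁·d₂ + n₂·d₁)/(d₁·d₂).
n₁·d₂ = 2*s + 2.6. n₂·d₁ = 0.5*s + 2.45. Sum = 2.5*s + 5.05. d₁·d₂ = s^2 + 6.2*s + 6.37.
H(s) = (2.5*s + 5.05)/(s^2 + 6.2*s + 6.37)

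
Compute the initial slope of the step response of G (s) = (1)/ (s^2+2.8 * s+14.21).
IVT: y'(0⁺) = lim_{s→∞} s²·Y(s) = lim_{s→∞} s·G(s).
deg(num) = 0, deg(den) = 2, relative degree = 2 ≥ 2, so s·G(s) → 0. Initial slope = 0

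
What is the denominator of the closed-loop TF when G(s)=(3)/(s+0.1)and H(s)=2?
Characteristic poly = G_den * H_den + G_num * H_num = (s + 0.1) + (6) = s + 6.1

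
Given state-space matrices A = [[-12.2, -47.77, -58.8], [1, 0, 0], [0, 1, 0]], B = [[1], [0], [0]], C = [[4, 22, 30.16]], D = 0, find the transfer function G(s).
G(s) = C(sI - A)⁻¹B + D.
Characteristic polynomial det(sI - A) = s^3 + 12.2*s^2 + 47.77*s + 58.8.
Numerator from C·adj(sI-A)·B + D·det(sI-A) = 4*s^2 + 22*s + 30.16.
G(s) = (4*s^2 + 22*s + 30.16)/(s^3 + 12.2*s^2 + 47.77*s + 58.8)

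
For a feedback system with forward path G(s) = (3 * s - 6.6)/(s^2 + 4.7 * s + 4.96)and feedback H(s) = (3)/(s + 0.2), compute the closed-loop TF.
Closed-loop T = G/(1+GH).
Numerator: G_num * H_den = 3*s^2 - 6*s - 1.32.
Denominator: G_den * H_den + G_num * H_num = (s^3 + 4.9*s^2 + 5.9*s + 0.992) + (9*s - 19.8) = s^3 + 4.9*s^2 + 14.9*s - 18.808.
T(s) = (3*s^2 - 6*s - 1.32)/(s^3 + 4.9*s^2 + 14.9*s - 18.808)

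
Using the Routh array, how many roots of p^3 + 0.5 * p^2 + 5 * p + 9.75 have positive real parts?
Routh array:
p^3: [1, 5]; p^2: [0.5, 9.75]; p^1: [-14.5]; p^0: [9.75]
First column: [1, 0.5, -14.5, 9.75]. Sign changes = RHP roots = 2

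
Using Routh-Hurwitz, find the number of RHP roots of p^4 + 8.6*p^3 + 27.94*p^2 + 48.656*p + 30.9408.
Routh array:
p^4: [1, 27.94, 30.9408]; p^3: [8.6, 48.656]; p^2: [22.2823, 30.9408]; p^1: [36.7142]; p^0: [30.9408]
First column: [1, 8.6, 22.2823, 36.7142, 30.9408]. Sign changes = RHP roots = 0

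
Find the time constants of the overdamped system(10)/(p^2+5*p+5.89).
Overdamped: real poles at -3.1, -1.9. τ = -1/pole → τ₁ = 0.3226, τ₂ = 0.5263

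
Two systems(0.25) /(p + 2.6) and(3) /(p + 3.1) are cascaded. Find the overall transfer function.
Series: H = H₁ · H₂ = (n₁·n₂)/(d₁·d₂).
Num: n₁·n₂ = 0.75. Den: d₁·d₂ = p^2 + 5.7*p + 8.06.
H(p) = (0.75)/(p^2 + 5.7*p + 8.06)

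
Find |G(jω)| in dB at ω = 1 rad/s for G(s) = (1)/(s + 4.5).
Substitute s = j*1: G(j1) = 0.211765 - 0.0470588j.
|G(j1)| = sqrt(Re² + Im²) = 0.2169.
20*log₁₀(0.2169) = -13.27 dB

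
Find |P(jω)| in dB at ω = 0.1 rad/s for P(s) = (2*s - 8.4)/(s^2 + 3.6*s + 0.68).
Substitute s = j*0.1: P(j0.1) = -9.60415 + 5.45895j.
|P(j0.1)| = sqrt(Re² + Im²) = 11.05.
20*log₁₀(11.05) = 20.87 dB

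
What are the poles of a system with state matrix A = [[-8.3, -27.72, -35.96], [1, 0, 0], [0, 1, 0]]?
Eigenvalues solve det(λI - A) = 0.
Characteristic polynomial: λ^3 + 8.3*λ^2 + 27.72*λ + 35.96 = 0.
Factor: (λ + 3.1)(λ^2 + 5.2*λ + 11.6) = 0.
Roots: -2.6 + 2.2j, -2.6 - 2.2j, -3.1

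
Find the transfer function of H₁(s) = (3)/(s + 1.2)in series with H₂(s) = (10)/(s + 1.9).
Series: H = H₁ · H₂ = (n₁·n₂)/(d₁·d₂).
Num: n₁·n₂ = 30. Den: d₁·d₂ = s^2 + 3.1*s + 2.28.
H(s) = (30)/(s^2 + 3.1*s + 2.28)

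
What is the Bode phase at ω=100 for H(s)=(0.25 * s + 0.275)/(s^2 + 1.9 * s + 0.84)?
Substitute s = j*100: H(j100) = 1.99985e-05 - 0.00249983j.
∠H(j100) = atan2(Im, Re) = atan2(-0.00249983, 1.99985e-05) = -89.54°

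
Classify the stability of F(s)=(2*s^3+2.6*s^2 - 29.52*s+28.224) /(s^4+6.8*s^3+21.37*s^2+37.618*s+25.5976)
Denominator: s^4 + 6.8*s^3 + 21.37*s^2 + 37.618*s + 25.5976 = (s + 1.4)(s + 2.8)(s^2 + 2.6*s + 6.53). Poles: -1.3 + 2.2j, -1.3 - 2.2j, -1.4, -2.8. Stable (all poles in LHP)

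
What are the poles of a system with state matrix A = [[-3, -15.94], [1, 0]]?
Eigenvalues solve det(λI - A) = 0.
Characteristic polynomial: λ^2 + 3*λ + 15.94 = 0.
Roots: -1.5 + 3.7j, -1.5 - 3.7j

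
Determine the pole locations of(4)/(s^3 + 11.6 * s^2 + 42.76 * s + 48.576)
Set denominator = 0: s^3 + 11.6*s^2 + 42.76*s + 48.576 = (s + 4.6)(s + 4.8)(s + 2.2) = 0 → Poles: -2.2, -4.6, -4.8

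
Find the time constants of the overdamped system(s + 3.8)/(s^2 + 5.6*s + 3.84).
Overdamped: real poles at -0.8, -4.8. τ = -1/pole → τ₁ = 1.25, τ₂ = 0.2083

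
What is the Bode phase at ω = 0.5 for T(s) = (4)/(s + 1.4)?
Substitute s = j*0.5: T(j0.5) = 2.53394 - 0.904977j.
∠T(j0.5) = atan2(Im, Re) = atan2(-0.904977, 2.53394) = -19.65°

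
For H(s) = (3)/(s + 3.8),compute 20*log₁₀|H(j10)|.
Substitute s = j*10: H(j10) = 0.0996155 - 0.262146j.
|H(j10)| = sqrt(Re² + Im²) = 0.2804.
20*log₁₀(0.2804) = -11.04 dB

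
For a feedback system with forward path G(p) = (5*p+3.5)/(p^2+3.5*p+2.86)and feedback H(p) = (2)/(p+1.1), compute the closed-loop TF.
Closed-loop T = G/(1+GH).
Numerator: G_num * H_den = 5*p^2 + 9*p + 3.85.
Denominator: G_den * H_den + G_num * H_num = (p^3 + 4.6*p^2 + 6.71*p + 3.146) + (10*p + 7) = p^3 + 4.6*p^2 + 16.71*p + 10.146.
T(p) = (5*p^2 + 9*p + 3.85)/(p^3 + 4.6*p^2 + 16.71*p + 10.146)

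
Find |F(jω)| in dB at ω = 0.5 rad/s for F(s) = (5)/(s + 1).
Substitute s = j*0.5: F(j0.5) = 4 - 2j.
|F(j0.5)| = sqrt(Re² + Im²) = 4.472.
20*log₁₀(4.472) = 13.01 dB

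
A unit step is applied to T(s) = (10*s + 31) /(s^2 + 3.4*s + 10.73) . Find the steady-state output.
FVT: lim_{t→∞} y(t) = lim_{s→0} s*Y(s) where Y(s) = T(s)/s.
= lim_{s→0} T(s) = T(0) = num(0)/den(0) = 31/10.73 = 2.889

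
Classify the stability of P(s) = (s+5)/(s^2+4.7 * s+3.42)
Denominator: s^2 + 4.7*s + 3.42 = (s + 3.8)(s + 0.9). Poles: -0.9, -3.8. Stable (all poles in LHP)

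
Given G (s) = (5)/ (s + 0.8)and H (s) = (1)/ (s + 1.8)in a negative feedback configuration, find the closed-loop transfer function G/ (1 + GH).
Closed-loop T = G/(1+GH).
Numerator: G_num * H_den = 5*s + 9.
Denominator: G_den * H_den + G_num * H_num = (s^2 + 2.6*s + 1.44) + (5) = s^2 + 2.6*s + 6.44.
T(s) = (5*s + 9)/(s^2 + 2.6*s + 6.44)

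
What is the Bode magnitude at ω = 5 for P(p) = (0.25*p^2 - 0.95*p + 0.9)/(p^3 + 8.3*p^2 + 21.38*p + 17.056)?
Substitute p = j*5: P(j5) = 0.03019 + 0.0220724j.
|P(j5)| = sqrt(Re² + Im²) = 0.0374.
20*log₁₀(0.0374) = -28.54 dB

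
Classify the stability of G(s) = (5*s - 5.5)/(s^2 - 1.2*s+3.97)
Denominator: s^2 - 1.2*s + 3.97. Poles: 0.6 + 1.9j, 0.6 - 1.9j. Unstable (2 pole(s) in RHP)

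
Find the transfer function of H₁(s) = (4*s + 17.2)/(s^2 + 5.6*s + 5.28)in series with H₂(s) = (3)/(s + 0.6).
Series: H = H₁ · H₂ = (n₁·n₂)/(d₁·d₂).
Num: n₁·n₂ = 12*s + 51.6. Den: d₁·d₂ = s^3 + 6.2*s^2 + 8.64*s + 3.168.
H(s) = (12*s + 51.6)/(s^3 + 6.2*s^2 + 8.64*s + 3.168)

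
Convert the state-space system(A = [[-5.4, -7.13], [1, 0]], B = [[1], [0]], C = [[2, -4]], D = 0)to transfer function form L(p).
L(p) = C(pI - A)⁻¹B + D.
Characteristic polynomial det(pI - A) = p^2 + 5.4*p + 7.13.
Numerator from C·adj(pI-A)·B + D·det(pI-A) = 2*p - 4.
L(p) = (2*p - 4)/(p^2 + 5.4*p + 7.13)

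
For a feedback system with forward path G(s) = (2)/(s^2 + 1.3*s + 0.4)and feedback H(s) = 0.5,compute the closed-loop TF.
Closed-loop T = G/(1+GH).
Numerator: G_num * H_den = 2.
Denominator: G_den * H_den + G_num * H_num = (s^2 + 1.3*s + 0.4) + (1) = s^2 + 1.3*s + 1.4.
T(s) = (2)/(s^2 + 1.3*s + 1.4)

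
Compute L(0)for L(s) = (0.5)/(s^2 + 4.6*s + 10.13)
DC gain = L(0) = num(0)/den(0) = 0.5/10.13 = 0.04936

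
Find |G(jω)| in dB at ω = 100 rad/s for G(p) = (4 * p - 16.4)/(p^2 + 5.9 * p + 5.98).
Substitute p = j*100: G(j100) = 0.0039899 - 0.0397884j.
|G(j100)| = sqrt(Re² + Im²) = 0.03999.
20*log₁₀(0.03999) = -27.96 dB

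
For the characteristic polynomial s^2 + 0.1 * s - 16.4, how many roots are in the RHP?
s^2 + 0.1*s - 16.4 = (s - 4)(s + 4.1). Poles: -4.1, 4. RHP poles (Re>0): 1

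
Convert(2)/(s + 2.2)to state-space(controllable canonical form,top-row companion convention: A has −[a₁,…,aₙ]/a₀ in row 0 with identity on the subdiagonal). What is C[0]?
Reachable canonical form: C = numerator coefficients (right-aligned, zero-padded to length n).
num = 2, C = [[2]].
C[0] = 2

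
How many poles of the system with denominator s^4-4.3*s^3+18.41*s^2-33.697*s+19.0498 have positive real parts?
s^4 - 4.3*s^3 + 18.41*s^2 - 33.697*s + 19.0498 = (s - 1.1)(s - 1.4)(s^2 - 1.8*s + 12.37). Poles: 0.9 + 3.4j, 0.9 - 3.4j, 1.1, 1.4. RHP poles (Re>0): 4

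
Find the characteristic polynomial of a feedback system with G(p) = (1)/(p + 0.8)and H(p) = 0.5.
Characteristic poly = G_den * H_den + G_num * H_num = (p + 0.8) + (0.5) = p + 1.3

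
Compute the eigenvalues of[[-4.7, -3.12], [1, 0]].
Eigenvalues solve det(λI - A) = 0.
Characteristic polynomial: λ^2 + 4.7*λ + 3.12 = 0.
Factor: (λ + 3.9)(λ + 0.8) = 0.
Roots: -0.8, -3.9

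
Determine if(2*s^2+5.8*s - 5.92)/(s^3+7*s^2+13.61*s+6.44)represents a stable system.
Denominator: s^3 + 7*s^2 + 13.61*s + 6.44 = (s + 4)(s + 2.3)(s + 0.7). Poles: -0.7, -2.3, -4. All Re(p)<0: Yes (stable)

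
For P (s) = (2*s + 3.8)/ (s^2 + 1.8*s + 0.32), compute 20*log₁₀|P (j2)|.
Substitute s = j*2: P(j2) = 0.0156967 - 1.0716j.
|P(j2)| = sqrt(Re² + Im²) = 1.072.
20*log₁₀(1.072) = 0.60 dB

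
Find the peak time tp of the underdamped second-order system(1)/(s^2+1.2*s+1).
Standard form: ωn²/(s²+2ζωn·s+ωn²) → ωn = 1, ζ = 0.6.
ωd = ωn·√(1-ζ²) = 1·√(1-0.6²) = 0.8.
tp = π/ωd = π/0.8 = 3.927 s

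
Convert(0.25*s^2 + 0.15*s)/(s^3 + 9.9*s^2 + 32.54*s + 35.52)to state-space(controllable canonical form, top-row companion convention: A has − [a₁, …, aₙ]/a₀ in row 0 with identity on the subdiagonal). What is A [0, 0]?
Reachable canonical form for den = s^3 + 9.9*s^2 + 32.54*s + 35.52: top row of A = -[a₁,a₂,...,aₙ]/a₀, ones on the subdiagonal, zeros elsewhere.
A = [[-9.9, -32.54, -35.52], [1, 0, 0], [0, 1, 0]].
A[0,0] = -9.9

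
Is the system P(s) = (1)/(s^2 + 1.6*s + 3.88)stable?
Denominator: s^2 + 1.6*s + 3.88. Poles: -0.8 + 1.8j, -0.8 - 1.8j. All Re(p)<0: Yes (stable)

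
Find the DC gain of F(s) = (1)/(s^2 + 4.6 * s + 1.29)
DC gain = F(0) = num(0)/den(0) = 1/1.29 = 0.7752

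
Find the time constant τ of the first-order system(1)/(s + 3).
First-order system: τ = -1/pole. Pole = -3. τ = -1/(-3) = 0.3333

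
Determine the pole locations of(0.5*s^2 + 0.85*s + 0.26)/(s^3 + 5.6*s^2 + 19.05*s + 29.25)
Set denominator = 0: s^3 + 5.6*s^2 + 19.05*s + 29.25 = (s + 2.6)(s^2 + 3*s + 11.25) = 0 → Poles: -1.5 + 3j, -1.5 - 3j, -2.6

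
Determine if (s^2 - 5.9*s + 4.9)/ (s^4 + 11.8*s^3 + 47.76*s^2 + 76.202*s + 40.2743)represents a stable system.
Denominator: s^4 + 11.8*s^3 + 47.76*s^2 + 76.202*s + 40.2743 = (s + 4.7)(s + 1.9)(s + 4.1)(s + 1.1). Poles: -1.1, -1.9, -4.1, -4.7. All Re(p)<0: Yes (stable)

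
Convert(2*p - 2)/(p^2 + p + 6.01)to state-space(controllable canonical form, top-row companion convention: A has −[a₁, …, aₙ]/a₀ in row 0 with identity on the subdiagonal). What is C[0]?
Reachable canonical form: C = numerator coefficients (right-aligned, zero-padded to length n).
num = 2*p - 2, C = [[2, -2]].
C[0] = 2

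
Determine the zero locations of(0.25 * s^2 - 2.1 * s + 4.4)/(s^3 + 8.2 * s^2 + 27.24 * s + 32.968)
Set numerator = 0: 0.25*s^2 - 2.1*s + 4.4 = 0.25*(s - 4.4)(s - 4) = 0 → Zeros: 4, 4.4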